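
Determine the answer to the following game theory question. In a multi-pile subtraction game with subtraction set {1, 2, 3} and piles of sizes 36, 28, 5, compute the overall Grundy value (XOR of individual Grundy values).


Subtraction set: {1, 2, 3}
For this subtraction set, G(n) = n mod 4 (period = max + 1 = 4).
Pile 1 (size 36): G(36) = 36 mod 4 = 0
Pile 2 (size 28): G(28) = 28 mod 4 = 0
Pile 3 (size 5): G(5) = 5 mod 4 = 1
Total Grundy value = XOR of all: 0 XOR 0 XOR 1 = 1

1


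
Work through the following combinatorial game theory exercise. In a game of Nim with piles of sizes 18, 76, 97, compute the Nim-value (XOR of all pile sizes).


We need the XOR (exclusive or) of all pile sizes.
After XOR-ing pile 1 (size 18): 0 XOR 18 = 18
After XOR-ing pile 2 (size 76): 18 XOR 76 = 94
After XOR-ing pile 3 (size 97): 94 XOR 97 = 63
The Nim-value of this position is 63.

63


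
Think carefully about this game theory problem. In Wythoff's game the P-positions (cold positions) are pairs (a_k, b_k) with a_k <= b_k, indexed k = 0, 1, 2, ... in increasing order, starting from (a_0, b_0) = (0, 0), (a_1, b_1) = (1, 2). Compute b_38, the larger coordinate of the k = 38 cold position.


By Wythoff's theorem, a_k = floor(k * phi) and b_k = floor(k * phi^2) = a_k + k, where phi = (1 + sqrt(5))/2 is the golden ratio.
phi = (1 + sqrt(5))/2 = 1.618034
phi^2 = phi + 1 = 2.618034
k = 38
k * phi^2 = 38 * 2.618034 = 99.485292
b_38 = floor(k * phi^2) = 99 (check: a_38 + k = 61 + 38 = 99)

99


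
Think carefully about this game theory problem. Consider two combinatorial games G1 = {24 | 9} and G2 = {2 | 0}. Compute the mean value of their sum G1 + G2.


G1 = {24 | 9}, G2 = {2 | 0}
Each is a switch {a | b} with numbers a > b; its mean value is (a + b)/2, and mean value is additive over game sums: m(G1 + G2) = m(G1) + m(G2).
Mean of G1 = (24 + (9))/2 = 33/2 = 33/2
Mean of G2 = (2 + (0))/2 = 2/2 = 1
Mean of G1 + G2 = 33/2 + 1 = 35/2

35/2


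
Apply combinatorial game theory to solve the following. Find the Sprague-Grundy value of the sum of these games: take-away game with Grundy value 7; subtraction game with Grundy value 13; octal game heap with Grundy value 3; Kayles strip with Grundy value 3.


By the Sprague-Grundy theorem, the Grundy value of a sum of games is the XOR of individual Grundy values.
take-away game: Grundy value = 7. Running XOR: 0 XOR 7 = 7
subtraction game: Grundy value = 13. Running XOR: 7 XOR 13 = 10
octal game heap: Grundy value = 3. Running XOR: 10 XOR 3 = 9
Kayles strip: Grundy value = 3. Running XOR: 9 XOR 3 = 10
The combined Grundy value is 10.

10


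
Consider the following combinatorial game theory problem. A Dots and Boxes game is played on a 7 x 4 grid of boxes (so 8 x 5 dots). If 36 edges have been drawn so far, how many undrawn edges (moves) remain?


Grid: 7 x 4 boxes, i.e. 8 rows and 5 columns of dots.
Horizontal edges: (rows + 1) * cols = 8 * 4 = 32
Vertical edges: rows * (cols + 1) = 7 * 5 = 35
Total edges: 32 + 35 = 67
Edges drawn: 36
Remaining: 67 - 36 = 31

31


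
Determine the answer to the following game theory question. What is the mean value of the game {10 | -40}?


Game = {10 | -40}, a switch {a | b} with numbers a > b.
Its thermograph has left wall a - t and right wall b + t, which meet at t = (a - b)/2, where both equal (a + b)/2. So the mast (mean value) is at (a + b)/2.
Mean = (10 + (-40))/2 = -30/2 = -15

-15


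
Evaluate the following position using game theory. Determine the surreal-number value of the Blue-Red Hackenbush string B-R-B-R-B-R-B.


Edges (from ground): B-R-B-R-B-R-B
By Berlekamp's sign-expansion rule, a Blue-Red Hackenbush stalk has the value of the surreal number whose sign sequence is the edge sequence with B -> + and R -> -.
Sign sequence: +-+-+-+
Trace the sign expansion in the surreal number tree, starting from 0:
Edge 1: B (sign +) -> bounds (0, +inf), value = 1
Edge 2: R (sign -) -> bounds (0, 1), value = 1/2
Edge 3: B (sign +) -> bounds (1/2, 1), value = 3/4
Edge 4: R (sign -) -> bounds (1/2, 3/4), value = 5/8
Edge 5: B (sign +) -> bounds (5/8, 3/4), value = 11/16
Edge 6: R (sign -) -> bounds (5/8, 11/16), value = 21/32
Edge 7: B (sign +) -> bounds (21/32, 11/16), value = 43/64
Game value = 43/64

43/64


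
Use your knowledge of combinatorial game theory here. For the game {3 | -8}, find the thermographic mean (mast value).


Game = {3 | -8}, a switch {a | b} with numbers a > b.
Its thermograph has left wall a - t and right wall b + t, which meet at t = (a - b)/2, where both equal (a + b)/2. So the mast (mean value) is at (a + b)/2.
Mean = (3 + (-8))/2 = -5/2 = -5/2

-5/2


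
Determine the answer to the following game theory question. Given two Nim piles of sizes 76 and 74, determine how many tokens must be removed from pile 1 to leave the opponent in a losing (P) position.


Piles: 76 and 74
Current XOR: 76 XOR 74 = 6 (non-zero, so this is an N-position).
To make the XOR zero, we need to find a move that balances the piles.
For pile 1 (size 76): target = 76 XOR 6 = 74
We reduce pile 1 from 76 to 74.
Tokens removed: 76 - 74 = 2
Verification: 74 XOR 74 = 0

2


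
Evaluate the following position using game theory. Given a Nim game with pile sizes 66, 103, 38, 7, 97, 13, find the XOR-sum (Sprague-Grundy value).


We need the XOR (exclusive or) of all pile sizes.
After XOR-ing pile 1 (size 66): 0 XOR 66 = 66
After XOR-ing pile 2 (size 103): 66 XOR 103 = 37
After XOR-ing pile 3 (size 38): 37 XOR 38 = 3
After XOR-ing pile 4 (size 7): 3 XOR 7 = 4
After XOR-ing pile 5 (size 97): 4 XOR 97 = 101
After XOR-ing pile 6 (size 13): 101 XOR 13 = 104
The Nim-value of this position is 104.

104


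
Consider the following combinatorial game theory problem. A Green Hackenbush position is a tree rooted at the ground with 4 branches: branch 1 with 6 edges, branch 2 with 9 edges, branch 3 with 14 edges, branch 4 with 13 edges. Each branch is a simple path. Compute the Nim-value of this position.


The tree has 4 branches from the ground vertex.
In Green Hackenbush, the Nim-value of a simple path of length k is k.
Branch 1: length 6, Nim-value = 6
Branch 2: length 9, Nim-value = 9
Branch 3: length 14, Nim-value = 14
Branch 4: length 13, Nim-value = 13
Total Nim-value = XOR of all branch values:
0 XOR 6 = 6
6 XOR 9 = 15
15 XOR 14 = 1
1 XOR 13 = 12
Nim-value of the tree = 12

12


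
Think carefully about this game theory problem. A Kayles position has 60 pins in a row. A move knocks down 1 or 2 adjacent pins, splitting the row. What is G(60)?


Kayles: a move removes 1 or 2 adjacent pins from a contiguous row.
Removing pins from a row of k leaves two independent rows (a, b) with a + b = k - 1 (one pin) or a + b = k - 2 (two pins); an end removal gives a = 0.
By Sprague-Grundy, G(k) = mex{ G(a) XOR G(b) } over all these splits. G(0) = 0.
G(1): splits (0,0):0^0=0 -> mex({0}) = 1
G(2): splits (0,1):0^1=1 (0,0):0^0=0 -> mex({0, 1}) = 2
G(3): splits (0,2):0^2=2 (1,1):1^1=0 (0,1):0^1=1 -> mex({0, 1, 2}) = 3
G(4): splits (0,3):0^3=3 (1,2):1^2=3 (0,2):0^2=2 (1,1):1^1=0 -> mex({0, 2, 3}) = 1
G(5): splits (0,4):0^1=1 (1,3):1^3=2 (2,2):2^2=0 (0,3):0^3=3 (1,2):1^2=3 -> mex({0, 1, 2, 3}) = 4
G(6) = mex({0, 1, 2, 4}) = 3
G(7) = mex({0, 1, 3, 4, 5}) = 2
G(8) = mex({0, 2, 3, 5, 6}) = 1
G(9) = mex({0, 1, 2, 3, 6, 7}) = 4
G(10) = mex({0, 1, 3, 4, 5, 7}) = 2
G(11) = mex({0, 1, 2, 3, 4, 5}) = 6
G(12) = mex({0, 1, 2, 3, 5, 6, 7}) = 4
G(13) = mex({0, 2, 3, 4, 6, 7}) = 1
G(14) = mex({0, 1, 4, 5, 6, 7}) = 2
G(15) = mex({0, 1, 2, 3, 4, 5, 6}) = 7
G(16) = mex({0, 2, 3, 5, 6, 7}) = 1
G(17) = mex({0, 1, 2, 3, 5, 6, 7}) = 4
G(18) = mex({0, 1, 2, 4, 5, 6}) = 3
G(19) = mex({0, 1, 3, 4, 5, 7}) = 2
G(20) = mex({0, 2, 3, 4, 5, 6, 7}) = 1
G(21) = mex({0, 1, 2, 3, 5, 6, 7}) = 4
G(22) = mex({0, 1, 2, 3, 4, 5, 7}) = 6
G(23) = mex({0, 1, 2, 3, 4, 5, 6}) = 7
G(24) = mex({0, 1, 2, 3, 5, 6, 7}) = 4
G(25) = mex({0, 2, 3, 4, 6, 7}) = 1
G(26) = mex({0, 1, 3, 4, 5, 6, 7}) = 2
G(27) = mex({0, 1, 2, 3, 4, 5, 6, 7}) = 8
G(28) = mex({0, 1, 2, 3, 4, 6, 7, 8}) = 5
G(29) = mex({0, 1, 2, 3, 5, 6, 7, 8, 9}) = 4
G(30) = mex({0, 1, 2, 3, 4, 5, 6, 9, 10}) = 7
G(31) = mex({0, 1, 3, 4, 5, 7, 10, 11}) = 2
G(32) = mex({0, 2, 3, 4, 5, 6, 7, 9, 11}) = 1
G(33) = mex({0, 1, 2, 3, 4, 5, 6, 7, 9, 12}) = 8
G(34) = mex({0, 1, 2, 3, 4, 5, 7, 8, 11, 12}) = 6
G(35) = mex({0, 1, 2, 3, 4, 5, 6, 8, 9, 10, 11}) = 7
G(36) = mex({0, 1, 2, 3, 5, 6, 7, 9, 10}) = 4
G(37) = mex({0, 2, 3, 4, 6, 7, 9, 10, 11, 12}) = 1
G(38) = mex({0, 1, 3, 4, 5, 6, 7, 9, 10, 11, 12}) = 2
G(39) = mex({0, 1, 2, 4, 5, 6, 7, 9, 10, 12, 14}) = 3
G(40) = mex({0, 2, 3, 4, 6, 7, 11, 12, 14}) = 1
G(41) = mex({0, 1, 2, 3, 5, 6, 7, 9, 10, 11, 12}) = 4
G(42) = mex({0, 1, 2, 3, 4, 5, 6, 9, 10}) = 7
G(43) = mex({0, 1, 3, 4, 5, 7, 9, 10, 12, 15}) = 2
G(44) = mex({0, 2, 3, 4, 5, 6, 7, 9, 10, 12, 15}) = 1
G(45) = mex({0, 1, 2, 3, 4, 5, 6, 7, 9, 10, 12, 14}) = 8
G(46) = mex({0, 1, 3, 4, 5, 7, 8, 11, 12, 14}) = 2
G(47) = mex({0, 1, 2, 3, 4, 5, 6, 8, 9, 10, 11, 12}) = 7
G(48) = mex({0, 1, 2, 3, 5, 6, 7, 9, 10}) = 4
G(49) = mex({0, 2, 3, 4, 6, 7, 9, 10, 11, 12, 15}) = 1
G(50) = mex({0, 1, 4, 5, 6, 7, 9, 11, 12, 14, 15}) = 2
G(51) = mex({0, 1, 2, 3, 4, 5, 6, 7, 9, 12, 14, 15}) = 8
G(52) = mex({0, 2, 3, 4, 5, 6, 7, 8, 11, 12, 15}) = 1
G(53) = mex({0, 1, 2, 3, 5, 6, 7, 8, 9, 10, 11, 12}) = 4
G(54) = mex({0, 1, 2, 3, 4, 5, 6, 9, 10}) = 7
G(55) = mex({0, 1, 3, 4, 5, 7, 9, 10, 11, 12}) = 2
G(56) = mex({0, 2, 3, 4, 5, 6, 7, 9, 10, 11, 12, 13, 14}) = 1
G(57) = mex({0, 1, 2, 3, 5, 6, 7, 9, 10, 12, 13, 14, 15}) = 4
G(58) = mex({0, 1, 3, 4, 5, 7, 11, 12, 14, 15}) = 2
G(59) = mex({0, 1, 2, 3, 4, 5, 6, 9, 10, 11, 12, 15}) = 7
G(60) = mex({0, 1, 2, 3, 5, 6, 7, 9, 10}) = 4
Therefore G(60) = 4.

4


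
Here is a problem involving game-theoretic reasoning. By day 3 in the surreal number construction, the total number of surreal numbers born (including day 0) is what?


Day 0: {|} = 0 is born. Count = 1.
Day n: the number of surreal numbers born by day n is 2^(n+1) - 1.
By day 0: 2^1 - 1 = 1
By day 1: 2^2 - 1 = 3
By day 2: 2^3 - 1 = 7
By day 3: 2^4 - 1 = 15
By day 3: 15 surreal numbers.

15


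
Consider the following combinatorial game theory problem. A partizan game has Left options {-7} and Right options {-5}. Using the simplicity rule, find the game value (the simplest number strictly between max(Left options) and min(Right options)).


Left options: {-7}, max = -7
Right options: {-5}, min = -5
All options are numbers and max(Left) < min(Right), so by the simplicity theorem the value is the simplest (earliest-born) number strictly between -7 and -5.
The only integer strictly between -7 and -5 is -6.
No non-integer in the interval can be simpler: if x is a non-integer in the interval, then floor(x) or ceil(x) also lies in the interval (the interval contains an integer), and both are proper prefixes of x's sign expansion, i.e. born earlier. So the game value is -6.
Game value = -6

-6


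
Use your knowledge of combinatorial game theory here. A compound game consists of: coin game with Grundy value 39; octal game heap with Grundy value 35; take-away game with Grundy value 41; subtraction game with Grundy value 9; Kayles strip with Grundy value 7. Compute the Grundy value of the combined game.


By the Sprague-Grundy theorem, the Grundy value of a sum of games is the XOR of individual Grundy values.
coin game: Grundy value = 39. Running XOR: 0 XOR 39 = 39
octal game heap: Grundy value = 35. Running XOR: 39 XOR 35 = 4
take-away game: Grundy value = 41. Running XOR: 4 XOR 41 = 45
subtraction game: Grundy value = 9. Running XOR: 45 XOR 9 = 36
Kayles strip: Grundy value = 7. Running XOR: 36 XOR 7 = 35
The combined Grundy value is 35.

35


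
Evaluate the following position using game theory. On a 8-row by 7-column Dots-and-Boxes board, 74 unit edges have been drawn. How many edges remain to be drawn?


Grid: 8 x 7 boxes, i.e. 9 rows and 8 columns of dots.
Horizontal edges: (rows + 1) * cols = 9 * 7 = 63
Vertical edges: rows * (cols + 1) = 8 * 8 = 64
Total edges: 63 + 64 = 127
Edges drawn: 74
Remaining: 127 - 74 = 53

53


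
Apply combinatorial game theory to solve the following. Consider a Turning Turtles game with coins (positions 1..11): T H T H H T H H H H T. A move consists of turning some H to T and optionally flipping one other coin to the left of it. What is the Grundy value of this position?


Coins: T H T H H T H H H H T
Key fact: a single head at position k behaves exactly like a Nim heap of size k (turning it to T and optionally flipping a coin at j < k corresponds to moving the heap from k to j, or to 0), and heads combine as a disjunctive sum (two heads at the same place would cancel, matching j XOR j = 0). So the Nim-value is the XOR of the 1-indexed positions of the heads.
Face-up positions (1-indexed): [2, 4, 5, 7, 8, 9, 10]
XOR 0 with 2: 0 XOR 2 = 2
XOR 2 with 4: 2 XOR 4 = 6
XOR 6 with 5: 6 XOR 5 = 3
XOR 3 with 7: 3 XOR 7 = 4
XOR 4 with 8: 4 XOR 8 = 12
XOR 12 with 9: 12 XOR 9 = 5
XOR 5 with 10: 5 XOR 10 = 15
Nim-value = 15

15


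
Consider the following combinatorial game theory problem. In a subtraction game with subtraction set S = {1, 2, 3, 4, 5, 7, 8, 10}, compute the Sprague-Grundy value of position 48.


The subtraction set is S = {1, 2, 3, 4, 5, 7, 8, 10}.
G(k) = mex{ G(k - s) : s in S, s <= k }. We compute iteratively: G(0) = 0.
G(1) = mex({0}) = 1
G(2) = mex({0, 1}) = 2
G(3) = mex({0, 1, 2}) = 3
G(4) = mex({0, 1, 2, 3}) = 4
G(5) = mex({0, 1, 2, 3, 4}) = 5
G(6) = mex({1, 2, 3, 4, 5}) = 0
G(7) = mex({0, 2, 3, 4, 5}) = 1
G(8) = mex({0, 1, 3, 4, 5}) = 2
G(9) = mex({0, 1, 2, 4, 5}) = 3
G(10) = mex({0, 1, 2, 3, 5}) = 4
G(11) = mex({0, 1, 2, 3, 4}) = 5
G(12) = mex({1, 2, 3, 4, 5}) = 0
G(13) = mex({0, 2, 3, 4, 5}) = 1
G(14) = mex({0, 1, 3, 4, 5}) = 2
G(15) = mex({0, 1, 2, 4, 5}) = 3
Observe that G(6)..G(15) = 0, 1, 2, 3, 4, 5, 0, 1, 2, 3 repeats G(0)..G(9) = 0, 1, 2, 3, 4, 5, 0, 1, 2, 3.
For k >= max(S) = 10, G(k) is determined by the previous 10 values G(k-10)..G(k-1); a window of 10 consecutive values has recurred shifted by 6, so by induction G(k + 6) = G(k) for all k >= 0: the sequence is periodic from the start with period 6.
One period: G(0..5) = 0, 1, 2, 3, 4, 5.
48 mod 6 = 0, so G(48) = G(0) = 0.

0


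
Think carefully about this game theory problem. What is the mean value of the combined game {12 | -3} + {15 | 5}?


G1 = {12 | -3}, G2 = {15 | 5}
Each is a switch {a | b} with numbers a > b; its mean value is (a + b)/2, and mean value is additive over game sums: m(G1 + G2) = m(G1) + m(G2).
Mean of G1 = (12 + (-3))/2 = 9/2 = 9/2
Mean of G2 = (15 + (5))/2 = 20/2 = 10
Mean of G1 + G2 = 9/2 + 10 = 29/2

29/2


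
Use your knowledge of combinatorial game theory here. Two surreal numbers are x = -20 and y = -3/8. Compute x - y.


x = -20, y = -3/8
Converting to common denominator: 8
x = -160/8, y = -3/8
x - y = -20 - -3/8 = -157/8

-157/8


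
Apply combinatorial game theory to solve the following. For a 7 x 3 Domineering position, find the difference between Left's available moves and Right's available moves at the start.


Board is 7 x 3 (rows x cols).
Left (vertical) placements: (rows-1) * cols = 6 * 3 = 18
Right (horizontal) placements: rows * (cols-1) = 7 * 2 = 14
Advantage = Left - Right = 18 - 14 = 4

4


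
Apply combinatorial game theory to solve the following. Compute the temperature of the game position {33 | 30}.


The game is {33 | 30}, a switch {a | b} with numbers a > b.
Cooling {a | b} by t gives {a - t | b + t}, which stops being hot when a - t = b + t, i.e. at t = (a - b)/2. So the temperature of a switch is (a - b)/2.
Temperature = (Left option - Right option) / 2
= (33 - (30)) / 2
= 3 / 2
= 3/2

3/2


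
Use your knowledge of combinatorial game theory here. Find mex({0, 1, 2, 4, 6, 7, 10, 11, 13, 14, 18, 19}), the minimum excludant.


Set = {0, 1, 2, 4, 6, 7, 10, 11, 13, 14, 18, 19}
0 is in the set.
1 is in the set.
2 is in the set.
3 is NOT in the set. This is the mex.
mex = 3

3


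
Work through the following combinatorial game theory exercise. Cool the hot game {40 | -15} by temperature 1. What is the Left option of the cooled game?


Original game: {40 | -15} (a switch {a | b} with a > b).
Cooling by t (for t below the temperature (a - b)/2 = 55/2) taxes each move by t: {a | b} cooled by t is {a - t | b + t}.
Cooling amount: t = 1
Cooled Left option: 40 - 1 = 39
Cooled Right option: -15 + 1 = -14
Cooled game: {39 | -14}
Left option = 39

39


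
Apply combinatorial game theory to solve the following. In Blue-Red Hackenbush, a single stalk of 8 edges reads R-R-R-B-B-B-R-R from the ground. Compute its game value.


Edges (from ground): R-R-R-B-B-B-R-R
By Berlekamp's sign-expansion rule, a Blue-Red Hackenbush stalk has the value of the surreal number whose sign sequence is the edge sequence with B -> + and R -> -.
Sign sequence: ---+++--
Trace the sign expansion in the surreal number tree, starting from 0:
Edge 1: R (sign -) -> bounds (-inf, 0), value = -1
Edge 2: R (sign -) -> bounds (-inf, -1), value = -2
Edge 3: R (sign -) -> bounds (-inf, -2), value = -3
Edge 4: B (sign +) -> bounds (-3, -2), value = -5/2
Edge 5: B (sign +) -> bounds (-5/2, -2), value = -9/4
Edge 6: B (sign +) -> bounds (-9/4, -2), value = -17/8
Edge 7: R (sign -) -> bounds (-9/4, -17/8), value = -35/16
Edge 8: R (sign -) -> bounds (-9/4, -35/16), value = -71/32
Game value = -71/32

-71/32


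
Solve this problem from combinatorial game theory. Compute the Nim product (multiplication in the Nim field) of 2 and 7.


Nim multiplication is bilinear over XOR: (u XOR v) * w = (u*w) XOR (v*w).
So we split each operand into its bit components and XOR the pairwise Nim products.
2 = 2 (as XOR of powers of 2).
7 = 1 + 2 + 4 (as XOR of powers of 2).
Using the standard Nim-product table on single bits:
  2*2 = 3,   2*4 = 8,   2*8 = 12,
  4*4 = 6,   4*8 = 11,  8*8 = 13,
and  1*x = x (identity), k*l = l*k (commutative).
Pairwise Nim products:
  2 * 1 = 2
  2 * 2 = 3
  2 * 4 = 8
XOR them: 2 XOR 3 XOR 8 = 9.
Result: 2 * 7 = 9 (in Nim).

9


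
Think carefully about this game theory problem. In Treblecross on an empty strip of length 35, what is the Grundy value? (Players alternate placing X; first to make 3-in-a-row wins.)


Treblecross: place X on empty cells; 3-in-a-row wins.
Playing within two cells of an existing X lets the opponent win at once, so sensible play treats the cells i-2..i+2 around each X as dead. The player left with no safe cell loses, so this is a normal-play take-away game on strips of safe cells.
Placing X at cell i (0-indexed) of a strip of k safe cells leaves independent strips of sizes max(0, i-2) and max(0, k-i-3). Hence G(k) = mex{ G(max(0,i-2)) XOR G(max(0,k-i-3)) : 0 <= i < k }, with G(0) = 0.
G(1): splits (0,0):0^0=0 -> mex({0}) = 1
G(2): splits (0,0):0^0=0 -> mex({0}) = 1
G(3): splits (0,0):0^0=0 -> mex({0}) = 1
G(4): splits (0,1):0^1=1 (0,0):0^0=0 -> mex({0, 1}) = 2
G(5): splits (0,2):0^1=1 (0,1):0^1=1 (0,0):0^0=0 -> mex({0, 1}) = 2
G(6) = mex({1}) = 0
G(7) = mex({0, 1, 2}) = 3
G(8) = mex({0, 1, 2}) = 3
G(9) = mex({0, 2}) = 1
G(10) = mex({0, 2, 3}) = 1
G(11) = mex({0, 3}) = 1
G(12) = mex({1, 3}) = 0
G(13) = mex({0, 1, 2, 3}) = 4
G(14) = mex({0, 1, 2}) = 3
G(15) = mex({0, 1, 2}) = 3
G(16) = mex({0, 1, 2, 4}) = 3
G(17) = mex({0, 1, 3, 4}) = 2
G(18) = mex({0, 1, 3, 4}) = 2
G(19) = mex({0, 1, 3, 5}) = 2
G(20) = mex({0, 1, 2, 3, 5}) = 4
G(21) = mex({0, 1, 2, 3, 5}) = 4
G(22) = mex({1, 2, 6}) = 0
G(23) = mex({0, 1, 2, 3, 4, 6}) = 5
G(24) = mex({0, 1, 2, 3, 4}) = 5
G(25) = mex({0, 1, 3, 4, 7}) = 2
G(26) = mex({0, 1, 3, 4, 5, 7}) = 2
G(27) = mex({0, 1, 3, 5}) = 2
G(28) = mex({0, 1, 2, 5}) = 3
G(29) = mex({0, 1, 2, 4, 5, 6}) = 3
G(30) = mex({1, 2, 4, 6}) = 0
G(31) = mex({0, 1, 2, 3, 4, 6}) = 5
G(32) = mex({1, 2, 3, 4, 7}) = 0
G(33) = mex({0, 3, 7}) = 1
G(34) = mex({0, 2, 3, 5, 7}) = 1
G(35) = mex({0, 2, 3, 5, 6}) = 1
Therefore G(35) = 1.

1


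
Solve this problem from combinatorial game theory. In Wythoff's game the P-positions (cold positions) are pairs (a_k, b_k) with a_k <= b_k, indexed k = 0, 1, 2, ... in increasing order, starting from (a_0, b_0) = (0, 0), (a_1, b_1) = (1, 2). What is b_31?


By Wythoff's theorem, a_k = floor(k * phi) and b_k = floor(k * phi^2) = a_k + k, where phi = (1 + sqrt(5))/2 is the golden ratio.
phi = (1 + sqrt(5))/2 = 1.618034
phi^2 = phi + 1 = 2.618034
k = 31
k * phi^2 = 31 * 2.618034 = 81.159054
b_31 = floor(k * phi^2) = 81 (check: a_31 + k = 50 + 31 = 81)

81


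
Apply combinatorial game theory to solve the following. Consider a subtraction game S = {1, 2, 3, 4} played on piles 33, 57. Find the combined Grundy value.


Subtraction set: {1, 2, 3, 4}
For this subtraction set, G(n) = n mod 5 (period = max + 1 = 5).
Pile 1 (size 33): G(33) = 33 mod 5 = 3
Pile 2 (size 57): G(57) = 57 mod 5 = 2
Total Grundy value = XOR of all: 3 XOR 2 = 1

1


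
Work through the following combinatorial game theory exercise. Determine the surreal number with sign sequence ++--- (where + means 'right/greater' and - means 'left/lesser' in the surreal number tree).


Sign expansion: ++---
Rule: track bounds (lo, hi), initially (-inf, +inf). On '+', the current value becomes lo and we move to the simplest number in (value, hi): value + 1 if hi = +inf, otherwise the midpoint (value + hi)/2. On '-', the current value becomes hi and we move to value - 1 if lo = -inf, otherwise the midpoint (lo + value)/2.
Start at 0.
Step 1: sign = +, move right. Bounds: (0, +inf). Value = 1
Step 2: sign = +, move right. Bounds: (1, +inf). Value = 2
Step 3: sign = -, move left. Bounds: (1, 2). Value = 3/2
Step 4: sign = -, move left. Bounds: (1, 3/2). Value = 5/4
Step 5: sign = -, move left. Bounds: (1, 5/4). Value = 9/8
The surreal number with sign expansion ++--- is 9/8.

9/8


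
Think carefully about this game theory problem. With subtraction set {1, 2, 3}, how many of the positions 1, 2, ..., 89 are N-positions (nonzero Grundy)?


Subtraction set S = {1, 2, 3}, so G(n) = n mod 4.
G(n) = 0 when n is a multiple of 4.
Multiples of 4 in [1, 89]: 22
N-positions (nonzero Grundy) = 89 - 22 = 67

67


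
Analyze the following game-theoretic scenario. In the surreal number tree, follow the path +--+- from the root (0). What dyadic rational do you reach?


Sign expansion: +--+-
Rule: track bounds (lo, hi), initially (-inf, +inf). On '+', the current value becomes lo and we move to the simplest number in (value, hi): value + 1 if hi = +inf, otherwise the midpoint (value + hi)/2. On '-', the current value becomes hi and we move to value - 1 if lo = -inf, otherwise the midpoint (lo + value)/2.
Start at 0.
Step 1: sign = +, move right. Bounds: (0, +inf). Value = 1
Step 2: sign = -, move left. Bounds: (0, 1). Value = 1/2
Step 3: sign = -, move left. Bounds: (0, 1/2). Value = 1/4
Step 4: sign = +, move right. Bounds: (1/4, 1/2). Value = 3/8
Step 5: sign = -, move left. Bounds: (1/4, 3/8). Value = 5/16
The surreal number with sign expansion +--+- is 5/16.

5/16


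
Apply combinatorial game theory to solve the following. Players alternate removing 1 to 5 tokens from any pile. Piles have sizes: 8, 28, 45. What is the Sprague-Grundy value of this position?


Subtraction set: {1, 2, 3, 4, 5}
For this subtraction set, G(n) = n mod 6 (period = max + 1 = 6).
Pile 1 (size 8): G(8) = 8 mod 6 = 2
Pile 2 (size 28): G(28) = 28 mod 6 = 4
Pile 3 (size 45): G(45) = 45 mod 6 = 3
Total Grundy value = XOR of all: 2 XOR 4 XOR 3 = 5

5


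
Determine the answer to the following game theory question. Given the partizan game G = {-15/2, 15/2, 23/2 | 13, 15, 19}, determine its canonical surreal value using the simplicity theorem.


Left options: {-15/2, 15/2, 23/2}, max = 23/2
Right options: {13, 15, 19}, min = 13
All options are numbers and max(Left) < min(Right), so by the simplicity theorem the value is the simplest (earliest-born) number strictly between 23/2 and 13.
The only integer strictly between 23/2 and 13 is 12.
No non-integer in the interval can be simpler: if x is a non-integer in the interval, then floor(x) or ceil(x) also lies in the interval (the interval contains an integer), and both are proper prefixes of x's sign expansion, i.e. born earlier. So the game value is 12.
Game value = 12

12


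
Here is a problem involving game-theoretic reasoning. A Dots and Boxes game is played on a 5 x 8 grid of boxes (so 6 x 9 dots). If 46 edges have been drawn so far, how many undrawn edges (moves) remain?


Grid: 5 x 8 boxes, i.e. 6 rows and 9 columns of dots.
Horizontal edges: (rows + 1) * cols = 6 * 8 = 48
Vertical edges: rows * (cols + 1) = 5 * 9 = 45
Total edges: 48 + 45 = 93
Edges drawn: 46
Remaining: 93 - 46 = 47

47


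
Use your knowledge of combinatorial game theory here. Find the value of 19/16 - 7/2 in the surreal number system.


x = 19/16, y = 7/2
Converting to common denominator: 16
x = 19/16, y = 56/16
x - y = 19/16 - 7/2 = -37/16

-37/16


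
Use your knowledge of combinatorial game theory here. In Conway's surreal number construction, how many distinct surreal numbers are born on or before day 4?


Day 0: {|} = 0 is born. Count = 1.
Day n: the number of surreal numbers born by day n is 2^(n+1) - 1.
By day 0: 2^1 - 1 = 1
By day 1: 2^2 - 1 = 3
By day 2: 2^3 - 1 = 7
By day 3: 2^4 - 1 = 15
By day 4: 2^5 - 1 = 31
By day 4: 31 surreal numbers.

31


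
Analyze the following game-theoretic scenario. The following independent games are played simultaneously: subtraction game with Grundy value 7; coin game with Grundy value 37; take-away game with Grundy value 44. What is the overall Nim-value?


By the Sprague-Grundy theorem, the Grundy value of a sum of games is the XOR of individual Grundy values.
subtraction game: Grundy value = 7. Running XOR: 0 XOR 7 = 7
coin game: Grundy value = 37. Running XOR: 7 XOR 37 = 34
take-away game: Grundy value = 44. Running XOR: 34 XOR 44 = 14
The combined Grundy value is 14.

14


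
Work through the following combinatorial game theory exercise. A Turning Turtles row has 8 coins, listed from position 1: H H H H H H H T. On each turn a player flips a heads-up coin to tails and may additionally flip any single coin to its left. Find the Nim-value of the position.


Coins: H H H H H H H T
Key fact: a single head at position k behaves exactly like a Nim heap of size k (turning it to T and optionally flipping a coin at j < k corresponds to moving the heap from k to j, or to 0), and heads combine as a disjunctive sum (two heads at the same place would cancel, matching j XOR j = 0). So the Nim-value is the XOR of the 1-indexed positions of the heads.
Face-up positions (1-indexed): [1, 2, 3, 4, 5, 6, 7]
XOR 0 with 1: 0 XOR 1 = 1
XOR 1 with 2: 1 XOR 2 = 3
XOR 3 with 3: 3 XOR 3 = 0
XOR 0 with 4: 0 XOR 4 = 4
XOR 4 with 5: 4 XOR 5 = 1
XOR 1 with 6: 1 XOR 6 = 7
XOR 7 with 7: 7 XOR 7 = 0
Nim-value = 0

0


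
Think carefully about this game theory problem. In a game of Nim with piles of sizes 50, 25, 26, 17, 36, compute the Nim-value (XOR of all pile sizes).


We need the XOR (exclusive or) of all pile sizes.
After XOR-ing pile 1 (size 50): 0 XOR 50 = 50
After XOR-ing pile 2 (size 25): 50 XOR 25 = 43
After XOR-ing pile 3 (size 26): 43 XOR 26 = 49
After XOR-ing pile 4 (size 17): 49 XOR 17 = 32
After XOR-ing pile 5 (size 36): 32 XOR 36 = 4
The Nim-value of this position is 4.

4


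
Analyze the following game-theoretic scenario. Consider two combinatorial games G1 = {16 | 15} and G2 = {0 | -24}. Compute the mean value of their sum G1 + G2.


G1 = {16 | 15}, G2 = {0 | -24}
Each is a switch {a | b} with numbers a > b; its mean value is (a + b)/2, and mean value is additive over game sums: m(G1 + G2) = m(G1) + m(G2).
Mean of G1 = (16 + (15))/2 = 31/2 = 31/2
Mean of G2 = (0 + (-24))/2 = -24/2 = -12
Mean of G1 + G2 = 31/2 + -12 = 7/2

7/2


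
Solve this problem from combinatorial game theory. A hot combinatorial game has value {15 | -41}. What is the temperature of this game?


The game is {15 | -41}, a switch {a | b} with numbers a > b.
Cooling {a | b} by t gives {a - t | b + t}, which stops being hot when a - t = b + t, i.e. at t = (a - b)/2. So the temperature of a switch is (a - b)/2.
Temperature = (Left option - Right option) / 2
= (15 - (-41)) / 2
= 56 / 2
= 28

28


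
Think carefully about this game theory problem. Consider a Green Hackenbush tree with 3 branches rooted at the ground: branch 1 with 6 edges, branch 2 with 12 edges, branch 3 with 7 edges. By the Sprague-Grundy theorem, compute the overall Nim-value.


The tree has 3 branches from the ground vertex.
In Green Hackenbush, the Nim-value of a simple path of length k is k.
Branch 1: length 6, Nim-value = 6
Branch 2: length 12, Nim-value = 12
Branch 3: length 7, Nim-value = 7
Total Nim-value = XOR of all branch values:
0 XOR 6 = 6
6 XOR 12 = 10
10 XOR 7 = 13
Nim-value of the tree = 13

13


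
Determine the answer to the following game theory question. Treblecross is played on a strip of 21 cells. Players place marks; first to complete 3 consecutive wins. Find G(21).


Treblecross: place X on empty cells; 3-in-a-row wins.
Playing within two cells of an existing X lets the opponent win at once, so sensible play treats the cells i-2..i+2 around each X as dead. The player left with no safe cell loses, so this is a normal-play take-away game on strips of safe cells.
Placing X at cell i (0-indexed) of a strip of k safe cells leaves independent strips of sizes max(0, i-2) and max(0, k-i-3). Hence G(k) = mex{ G(max(0,i-2)) XOR G(max(0,k-i-3)) : 0 <= i < k }, with G(0) = 0.
G(1): splits (0,0):0^0=0 -> mex({0}) = 1
G(2): splits (0,0):0^0=0 -> mex({0}) = 1
G(3): splits (0,0):0^0=0 -> mex({0}) = 1
G(4): splits (0,1):0^1=1 (0,0):0^0=0 -> mex({0, 1}) = 2
G(5): splits (0,2):0^1=1 (0,1):0^1=1 (0,0):0^0=0 -> mex({0, 1}) = 2
G(6) = mex({1}) = 0
G(7) = mex({0, 1, 2}) = 3
G(8) = mex({0, 1, 2}) = 3
G(9) = mex({0, 2}) = 1
G(10) = mex({0, 2, 3}) = 1
G(11) = mex({0, 3}) = 1
G(12) = mex({1, 3}) = 0
G(13) = mex({0, 1, 2, 3}) = 4
G(14) = mex({0, 1, 2}) = 3
G(15) = mex({0, 1, 2}) = 3
G(16) = mex({0, 1, 2, 4}) = 3
G(17) = mex({0, 1, 3, 4}) = 2
G(18) = mex({0, 1, 3, 4}) = 2
G(19) = mex({0, 1, 3, 5}) = 2
G(20) = mex({0, 1, 2, 3, 5}) = 4
G(21) = mex({0, 1, 2, 3, 5}) = 4
Therefore G(21) = 4.

4


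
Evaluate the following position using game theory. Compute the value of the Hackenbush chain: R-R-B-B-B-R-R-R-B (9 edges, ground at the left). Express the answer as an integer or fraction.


Edges (from ground): R-R-B-B-B-R-R-R-B
By Berlekamp's sign-expansion rule, a Blue-Red Hackenbush stalk has the value of the surreal number whose sign sequence is the edge sequence with B -> + and R -> -.
Sign sequence: --+++---+
Trace the sign expansion in the surreal number tree, starting from 0:
Edge 1: R (sign -) -> bounds (-inf, 0), value = -1
Edge 2: R (sign -) -> bounds (-inf, -1), value = -2
Edge 3: B (sign +) -> bounds (-2, -1), value = -3/2
Edge 4: B (sign +) -> bounds (-3/2, -1), value = -5/4
Edge 5: B (sign +) -> bounds (-5/4, -1), value = -9/8
Edge 6: R (sign -) -> bounds (-5/4, -9/8), value = -19/16
Edge 7: R (sign -) -> bounds (-5/4, -19/16), value = -39/32
Edge 8: R (sign -) -> bounds (-5/4, -39/32), value = -79/64
Edge 9: B (sign +) -> bounds (-79/64, -39/32), value = -157/128
Game value = -157/128

-157/128


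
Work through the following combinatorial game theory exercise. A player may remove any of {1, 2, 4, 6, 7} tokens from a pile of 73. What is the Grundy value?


The subtraction set is S = {1, 2, 4, 6, 7}.
G(k) = mex{ G(k - s) : s in S, s <= k }. We compute iteratively: G(0) = 0.
G(1) = mex({0}) = 1
G(2) = mex({0, 1}) = 2
G(3) = mex({1, 2}) = 0
G(4) = mex({0, 2}) = 1
G(5) = mex({0, 1}) = 2
G(6) = mex({0, 1, 2}) = 3
G(7) = mex({0, 1, 2, 3}) = 4
G(8) = mex({1, 2, 3, 4}) = 0
G(9) = mex({0, 2, 4}) = 1
G(10) = mex({0, 1, 3}) = 2
G(11) = mex({1, 2, 4}) = 0
G(12) = mex({0, 2, 3}) = 1
G(13) = mex({0, 1, 3, 4}) = 2
G(14) = mex({0, 1, 2, 4}) = 3
Observe that G(8)..G(14) = 0, 1, 2, 0, 1, 2, 3 repeats G(0)..G(6) = 0, 1, 2, 0, 1, 2, 3.
For k >= max(S) = 7, G(k) is determined by the previous 7 values G(k-7)..G(k-1); a window of 7 consecutive values has recurred shifted by 8, so by induction G(k + 8) = G(k) for all k >= 0: the sequence is periodic from the start with period 8.
One period: G(0..7) = 0, 1, 2, 0, 1, 2, 3, 4.
73 mod 8 = 1, so G(73) = G(1) = 1.

1


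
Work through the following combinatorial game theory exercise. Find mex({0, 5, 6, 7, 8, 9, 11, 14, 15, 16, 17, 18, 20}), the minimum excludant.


Set = {0, 5, 6, 7, 8, 9, 11, 14, 15, 16, 17, 18, 20}
0 is in the set.
1 is NOT in the set. This is the mex.
mex = 1

1


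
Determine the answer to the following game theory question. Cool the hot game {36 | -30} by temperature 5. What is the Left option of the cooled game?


Original game: {36 | -30} (a switch {a | b} with a > b).
Cooling by t (for t below the temperature (a - b)/2 = 33) taxes each move by t: {a | b} cooled by t is {a - t | b + t}.
Cooling amount: t = 5
Cooled Left option: 36 - 5 = 31
Cooled Right option: -30 + 5 = -25
Cooled game: {31 | -25}
Left option = 31

31


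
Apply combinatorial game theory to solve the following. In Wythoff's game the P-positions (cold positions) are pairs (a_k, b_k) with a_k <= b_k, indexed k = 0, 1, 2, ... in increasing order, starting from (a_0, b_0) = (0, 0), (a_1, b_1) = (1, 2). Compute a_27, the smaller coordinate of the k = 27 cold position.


By Wythoff's theorem, a_k = floor(k * phi) and b_k = floor(k * phi^2) = a_k + k, where phi = (1 + sqrt(5))/2 is the golden ratio.
phi = (1 + sqrt(5))/2 = 1.618034
k = 27
k * phi = 27 * 1.618034 = 43.686918
a_27 = floor(k * phi) = 43

43


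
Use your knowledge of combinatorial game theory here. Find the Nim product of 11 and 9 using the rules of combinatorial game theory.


Nim multiplication is bilinear over XOR: (u XOR v) * w = (u*w) XOR (v*w).
So we split each operand into its bit components and XOR the pairwise Nim products.
11 = 1 + 2 + 8 (as XOR of powers of 2).
9 = 1 + 8 (as XOR of powers of 2).
Using the standard Nim-product table on single bits:
  2*2 = 3,   2*4 = 8,   2*8 = 12,
  4*4 = 6,   4*8 = 11,  8*8 = 13,
and  1*x = x (identity), k*l = l*k (commutative).
Pairwise Nim products:
  1 * 1 = 1
  1 * 8 = 8
  2 * 1 = 2
  2 * 8 = 12
  8 * 1 = 8
  8 * 8 = 13
XOR them: 1 XOR 8 XOR 2 XOR 12 XOR 8 XOR 13 = 2.
Result: 11 * 9 = 2 (in Nim).

2


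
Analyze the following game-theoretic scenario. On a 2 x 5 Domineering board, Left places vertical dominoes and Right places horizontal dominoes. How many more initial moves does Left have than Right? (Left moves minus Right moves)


Board is 2 x 5 (rows x cols).
Left (vertical) placements: (rows-1) * cols = 1 * 5 = 5
Right (horizontal) placements: rows * (cols-1) = 2 * 4 = 8
Advantage = Left - Right = 5 - 8 = -3

-3


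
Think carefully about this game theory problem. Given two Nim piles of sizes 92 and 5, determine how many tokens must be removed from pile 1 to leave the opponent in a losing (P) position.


Piles: 92 and 5
Current XOR: 92 XOR 5 = 89 (non-zero, so this is an N-position).
To make the XOR zero, we need to find a move that balances the piles.
For pile 1 (size 92): target = 92 XOR 89 = 5
We reduce pile 1 from 92 to 5.
Tokens removed: 92 - 5 = 87
Verification: 5 XOR 5 = 0

87


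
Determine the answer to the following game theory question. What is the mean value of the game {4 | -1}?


Game = {4 | -1}, a switch {a | b} with numbers a > b.
Its thermograph has left wall a - t and right wall b + t, which meet at t = (a - b)/2, where both equal (a + b)/2. So the mast (mean value) is at (a + b)/2.
Mean = (4 + (-1))/2 = 3/2 = 3/2

3/2


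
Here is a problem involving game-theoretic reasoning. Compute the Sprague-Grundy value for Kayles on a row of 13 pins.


Kayles: a move removes 1 or 2 adjacent pins from a contiguous row.
Removing pins from a row of k leaves two independent rows (a, b) with a + b = k - 1 (one pin) or a + b = k - 2 (two pins); an end removal gives a = 0.
By Sprague-Grundy, G(k) = mex{ G(a) XOR G(b) } over all these splits. G(0) = 0.
G(1): splits (0,0):0^0=0 -> mex({0}) = 1
G(2): splits (0,1):0^1=1 (0,0):0^0=0 -> mex({0, 1}) = 2
G(3): splits (0,2):0^2=2 (1,1):1^1=0 (0,1):0^1=1 -> mex({0, 1, 2}) = 3
G(4): splits (0,3):0^3=3 (1,2):1^2=3 (0,2):0^2=2 (1,1):1^1=0 -> mex({0, 2, 3}) = 1
G(5): splits (0,4):0^1=1 (1,3):1^3=2 (2,2):2^2=0 (0,3):0^3=3 (1,2):1^2=3 -> mex({0, 1, 2, 3}) = 4
G(6) = mex({0, 1, 2, 4}) = 3
G(7) = mex({0, 1, 3, 4, 5}) = 2
G(8) = mex({0, 2, 3, 5, 6}) = 1
G(9) = mex({0, 1, 2, 3, 6, 7}) = 4
G(10) = mex({0, 1, 3, 4, 5, 7}) = 2
G(11) = mex({0, 1, 2, 3, 4, 5}) = 6
G(12) = mex({0, 1, 2, 3, 5, 6, 7}) = 4
G(13) = mex({0, 2, 3, 4, 6, 7}) = 1
Therefore G(13) = 1.

1


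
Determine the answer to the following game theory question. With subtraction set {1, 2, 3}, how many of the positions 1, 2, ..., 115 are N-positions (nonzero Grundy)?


Subtraction set S = {1, 2, 3}, so G(n) = n mod 4.
G(n) = 0 when n is a multiple of 4.
Multiples of 4 in [1, 115]: 28
N-positions (nonzero Grundy) = 115 - 28 = 87

87


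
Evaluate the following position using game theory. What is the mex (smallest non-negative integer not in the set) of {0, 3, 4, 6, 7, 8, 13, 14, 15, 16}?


Set = {0, 3, 4, 6, 7, 8, 13, 14, 15, 16}
0 is in the set.
1 is NOT in the set. This is the mex.
mex = 1

1


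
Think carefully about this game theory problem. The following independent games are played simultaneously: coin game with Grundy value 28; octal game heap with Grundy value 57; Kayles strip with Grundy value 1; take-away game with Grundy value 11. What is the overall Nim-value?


By the Sprague-Grundy theorem, the Grundy value of a sum of games is the XOR of individual Grundy values.
coin game: Grundy value = 28. Running XOR: 0 XOR 28 = 28
octal game heap: Grundy value = 57. Running XOR: 28 XOR 57 = 37
Kayles strip: Grundy value = 1. Running XOR: 37 XOR 1 = 36
take-away game: Grundy value = 11. Running XOR: 36 XOR 11 = 47
The combined Grundy value is 47.

47


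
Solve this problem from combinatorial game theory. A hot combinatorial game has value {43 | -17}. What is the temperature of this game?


The game is {43 | -17}, a switch {a | b} with numbers a > b.
Cooling {a | b} by t gives {a - t | b + t}, which stops being hot when a - t = b + t, i.e. at t = (a - b)/2. So the temperature of a switch is (a - b)/2.
Temperature = (Left option - Right option) / 2
= (43 - (-17)) / 2
= 60 / 2
= 30

30


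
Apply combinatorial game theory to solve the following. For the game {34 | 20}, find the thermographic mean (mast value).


Game = {34 | 20}, a switch {a | b} with numbers a > b.
Its thermograph has left wall a - t and right wall b + t, which meet at t = (a - b)/2, where both equal (a + b)/2. So the mast (mean value) is at (a + b)/2.
Mean = (34 + (20))/2 = 54/2 = 27

27


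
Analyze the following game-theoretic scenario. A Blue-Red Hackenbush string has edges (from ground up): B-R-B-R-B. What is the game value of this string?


Edges (from ground): B-R-B-R-B
By Berlekamp's sign-expansion rule, a Blue-Red Hackenbush stalk has the value of the surreal number whose sign sequence is the edge sequence with B -> + and R -> -.
Sign sequence: +-+-+
Trace the sign expansion in the surreal number tree, starting from 0:
Edge 1: B (sign +) -> bounds (0, +inf), value = 1
Edge 2: R (sign -) -> bounds (0, 1), value = 1/2
Edge 3: B (sign +) -> bounds (1/2, 1), value = 3/4
Edge 4: R (sign -) -> bounds (1/2, 3/4), value = 5/8
Edge 5: B (sign +) -> bounds (5/8, 3/4), value = 11/16
Game value = 11/16

11/16


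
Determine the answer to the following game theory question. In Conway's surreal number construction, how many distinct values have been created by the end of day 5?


Day 0: {|} = 0 is born. Count = 1.
Day n: the number of surreal numbers born by day n is 2^(n+1) - 1.
By day 0: 2^1 - 1 = 1
By day 1: 2^2 - 1 = 3
By day 2: 2^3 - 1 = 7
By day 3: 2^4 - 1 = 15
By day 4: 2^5 - 1 = 31
By day 5: 2^6 - 1 = 63
By day 5: 63 surreal numbers.

63


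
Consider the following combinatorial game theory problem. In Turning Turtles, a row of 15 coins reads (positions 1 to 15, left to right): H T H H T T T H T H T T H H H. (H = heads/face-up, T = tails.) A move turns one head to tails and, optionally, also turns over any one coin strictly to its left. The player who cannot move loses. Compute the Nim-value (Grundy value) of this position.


Coins: H T H H T T T H T H T T H H H
Key fact: a single head at position k behaves exactly like a Nim heap of size k (turning it to T and optionally flipping a coin at j < k corresponds to moving the heap from k to j, or to 0), and heads combine as a disjunctive sum (two heads at the same place would cancel, matching j XOR j = 0). So the Nim-value is the XOR of the 1-indexed positions of the heads.
Face-up positions (1-indexed): [1, 3, 4, 8, 10, 13, 14, 15]
XOR 0 with 1: 0 XOR 1 = 1
XOR 1 with 3: 1 XOR 3 = 2
XOR 2 with 4: 2 XOR 4 = 6
XOR 6 with 8: 6 XOR 8 = 14
XOR 14 with 10: 14 XOR 10 = 4
XOR 4 with 13: 4 XOR 13 = 9
XOR 9 with 14: 9 XOR 14 = 7
XOR 7 with 15: 7 XOR 15 = 8
Nim-value = 8

8
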